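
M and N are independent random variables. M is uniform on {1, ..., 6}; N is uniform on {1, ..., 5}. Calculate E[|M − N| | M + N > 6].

29/15

P(M + N > 6) = 1/2.
Summing |M−N|·P(x,y) over outcomes with M + N > 6 gives 29/30.
E[|M − N| | M + N > 6] = (29/30) / (1/2) = 29/15.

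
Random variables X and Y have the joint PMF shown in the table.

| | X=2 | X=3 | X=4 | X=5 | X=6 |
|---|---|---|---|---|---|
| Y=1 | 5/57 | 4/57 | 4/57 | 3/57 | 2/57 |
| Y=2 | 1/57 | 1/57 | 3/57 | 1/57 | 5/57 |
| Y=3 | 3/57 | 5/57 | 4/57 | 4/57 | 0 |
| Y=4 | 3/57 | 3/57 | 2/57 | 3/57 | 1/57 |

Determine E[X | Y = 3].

P(Y = 3) = 16/57.
Σ X·P over the event = 2·(3/57) + 3·(5/57) + 4·(4/57) + 5·(4/57) = 1.
E[X | Y = 3] = (1) / (16/57) = 57/16.

57/16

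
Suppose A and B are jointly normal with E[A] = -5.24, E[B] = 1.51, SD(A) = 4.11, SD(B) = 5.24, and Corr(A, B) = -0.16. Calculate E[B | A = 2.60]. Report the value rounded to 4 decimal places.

-0.0893

E[B | A=x] = μ_B + ρ(σ_B/σ_A)(x − μ_A) for jointly normal variables.
E[B | A=2.60] = 1.51 + (-0.16)·(5.24/4.11)·(2.60 − (-5.24)) = 1.51 + (-0.20399)·(7.84) = -0.0893.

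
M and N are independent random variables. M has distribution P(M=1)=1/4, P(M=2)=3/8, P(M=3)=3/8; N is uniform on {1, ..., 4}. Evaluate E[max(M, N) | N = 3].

3

P(N = 3) = 1/4.
Summing max(M,N)·P(x,y) over outcomes with N = 3 gives 3/4.
E[max(M, N) | N = 3] = (3/4) / (1/4) = 3.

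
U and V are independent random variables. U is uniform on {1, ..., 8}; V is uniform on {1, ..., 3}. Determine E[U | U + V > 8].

22/3

P(U + V > 8) = 1/4.
Summing U·P(x,y) over outcomes with U + V > 8 gives 11/6.
E[U | U + V > 8] = (11/6) / (1/4) = 22/3.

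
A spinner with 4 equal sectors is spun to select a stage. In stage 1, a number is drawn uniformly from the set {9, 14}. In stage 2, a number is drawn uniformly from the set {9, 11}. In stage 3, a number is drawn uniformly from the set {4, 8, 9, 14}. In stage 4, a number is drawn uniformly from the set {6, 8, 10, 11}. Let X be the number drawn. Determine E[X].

39/4

E[X | stage 1] = (9+14)/2 = 23/2.
E[X | stage 2] = (9+11)/2 = 10.
E[X | stage 3] = (4+8+9+14)/4 = 35/4.
E[X | stage 4] = (6+8+10+11)/4 = 35/4.
By the law of total expectation,
E[X] = (1/4)·(23/2) + (1/4)·(10) + (1/4)·(35/4) + (1/4)·(35/4) = 39/4.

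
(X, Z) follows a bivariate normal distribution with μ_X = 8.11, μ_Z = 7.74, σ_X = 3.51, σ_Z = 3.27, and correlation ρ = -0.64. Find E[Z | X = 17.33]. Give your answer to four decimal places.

2.2427

The regression of Z on X has slope ρ·σ_Z/σ_X and passes through (μ_X, μ_Z).
E[Z | X=17.33] = 7.74 + (-0.64)·(3.27/3.51)·(17.33 − (8.11)) = 7.74 + (-0.59624)·(9.22) = 2.2427.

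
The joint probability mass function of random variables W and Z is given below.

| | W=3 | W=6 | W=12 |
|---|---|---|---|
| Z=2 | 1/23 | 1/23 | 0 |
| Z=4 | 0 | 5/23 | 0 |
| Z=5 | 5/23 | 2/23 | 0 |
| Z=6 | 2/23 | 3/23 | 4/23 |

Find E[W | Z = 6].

P(Z = 6) = 9/23.
Σ W·P over the event = 3·(2/23) + 6·(3/23) + 12·(4/23) = 72/23.
E[W | Z = 6] = (72/23) / (9/23) = 8.

8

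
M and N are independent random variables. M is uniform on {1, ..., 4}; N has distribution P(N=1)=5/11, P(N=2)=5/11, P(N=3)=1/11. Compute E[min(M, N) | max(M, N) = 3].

P(max(M, N) = 3) = 13/44.
Summing min(M,N)·P(x,y) over outcomes with max(M, N) = 3 gives 21/44.
E[min(M, N) | max(M, N) = 3] = (21/44) / (13/44) = 21/13.

21/13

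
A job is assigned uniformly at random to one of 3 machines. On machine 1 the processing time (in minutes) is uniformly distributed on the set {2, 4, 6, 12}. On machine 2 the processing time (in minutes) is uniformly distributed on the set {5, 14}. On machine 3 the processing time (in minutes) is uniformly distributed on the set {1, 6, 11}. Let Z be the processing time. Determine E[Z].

E[Z | machine 1] = (2+4+6+12)/4 = 6.
E[Z | machine 2] = (5+14)/2 = 19/2.
E[Z | machine 3] = (1+6+11)/3 = 6.
By the law of total expectation,
E[Z] = (1/3)·(6) + (1/3)·(19/2) + (1/3)·(6) = 43/6.

43/6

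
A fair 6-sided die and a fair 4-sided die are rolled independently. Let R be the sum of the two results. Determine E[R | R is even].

P(R is even) = 1/2.
Σ over the event: 2·1/24 + 4·1/8 + 6·1/6 + 8·1/8 + 10·1/24 = 3.
E[R | R is even] = (3) / (1/2) = 6.

6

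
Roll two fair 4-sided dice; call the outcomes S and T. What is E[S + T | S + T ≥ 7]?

22/3

P(S + T ≥ 7) = 3/16.
Summing (S+T)·P(x,y) over outcomes with S + T ≥ 7 gives 11/8.
E[S + T | S + T ≥ 7] = (11/8) / (3/16) = 22/3.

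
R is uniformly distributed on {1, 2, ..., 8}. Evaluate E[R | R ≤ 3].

2

Given R ≤ 3, R is equally likely to be any of {1, 2, 3}.
E[R | R ≤ 3] = (1 + 2 + 3) / 3 = 2.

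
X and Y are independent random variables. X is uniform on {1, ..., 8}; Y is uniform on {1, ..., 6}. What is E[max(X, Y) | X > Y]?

160/27

P(X > Y) = 9/16.
Summing max(X,Y)·P(x,y) over outcomes with X > Y gives 10/3.
E[max(X, Y) | X > Y] = (10/3) / (9/16) = 160/27.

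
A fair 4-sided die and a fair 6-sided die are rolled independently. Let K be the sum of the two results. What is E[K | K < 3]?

P(K < 3) = 1/24.
Σ over the event: 2·1/24 = 1/12.
E[K | K < 3] = (1/12) / (1/24) = 2.

2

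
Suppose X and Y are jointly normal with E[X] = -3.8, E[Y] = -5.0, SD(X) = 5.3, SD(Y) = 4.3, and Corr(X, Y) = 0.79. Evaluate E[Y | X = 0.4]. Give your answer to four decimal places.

-2.3080

For a bivariate normal, E[Y | X=x] = μ_Y + ρ·(σ_Y/σ_X)·(x − μ_X).
E[Y | X=0.4] = -5.0 + (0.79)·(4.3/5.3)·(0.4 − (-3.8)) = -5.0 + (0.640943)·(4.2) = -2.3080.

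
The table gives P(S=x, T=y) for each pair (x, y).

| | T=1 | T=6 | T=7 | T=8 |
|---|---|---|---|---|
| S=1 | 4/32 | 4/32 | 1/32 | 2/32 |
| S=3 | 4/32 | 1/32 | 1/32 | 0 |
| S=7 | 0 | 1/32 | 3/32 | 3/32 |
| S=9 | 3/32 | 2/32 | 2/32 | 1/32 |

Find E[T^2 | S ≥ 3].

P(S ≥ 3) = 21/32.
Summing T^2·P(S=x,T=y) over the conditioning event gives 701/32.
E[T^2 | S ≥ 3] = (701/32) / (21/32) = 701/21.

701/21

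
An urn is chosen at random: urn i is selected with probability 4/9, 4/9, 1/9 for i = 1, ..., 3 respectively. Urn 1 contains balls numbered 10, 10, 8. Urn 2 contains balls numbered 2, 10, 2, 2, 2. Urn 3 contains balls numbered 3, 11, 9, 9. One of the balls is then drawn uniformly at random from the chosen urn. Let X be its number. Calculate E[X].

896/135

E[X | urn 1] = (10+10+8)/3 = 28/3.
E[X | urn 2] = (2+10+2+2+2)/5 = 18/5.
E[X | urn 3] = (3+11+9+9)/4 = 8.
E[X] = (4/9)·(28/3) + (4/9)·(18/5) + (1/9)·(8) = 896/135.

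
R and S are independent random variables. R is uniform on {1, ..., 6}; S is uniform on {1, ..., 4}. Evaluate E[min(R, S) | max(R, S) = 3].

9/5

Outcomes with max(R, S) = 3: (1,3), (2,3), (3,1), (3,2), (3,3), each with probability 1/24.
E[min(R, S) | max(R, S) = 3] = (1 + 2 + 1 + 2 + 3) / 5 = 9/5.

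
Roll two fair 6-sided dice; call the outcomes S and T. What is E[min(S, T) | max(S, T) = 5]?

25/9

P(max(S, T) = 5) = 1/4.
Summing min(S,T)·P(x,y) over outcomes with max(S, T) = 5 gives 25/36.
E[min(S, T) | max(S, T) = 5] = (25/36) / (1/4) = 25/9.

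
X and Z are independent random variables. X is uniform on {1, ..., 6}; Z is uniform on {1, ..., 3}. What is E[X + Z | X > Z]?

25/4

P(X > Z) = 2/3.
Summing (X+Z)·P(x,y) over outcomes with X > Z gives 25/6.
E[X + Z | X > Z] = (25/6) / (2/3) = 25/4.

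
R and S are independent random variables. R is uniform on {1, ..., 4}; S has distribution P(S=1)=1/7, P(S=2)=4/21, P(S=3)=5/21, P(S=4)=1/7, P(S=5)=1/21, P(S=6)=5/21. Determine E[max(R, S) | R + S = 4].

P(R + S = 4) = 1/7.
Summing max(R,S)·P(x,y) over outcomes with R + S = 4 gives 8/21.
E[max(R, S) | R + S = 4] = (8/21) / (1/7) = 8/3.

8/3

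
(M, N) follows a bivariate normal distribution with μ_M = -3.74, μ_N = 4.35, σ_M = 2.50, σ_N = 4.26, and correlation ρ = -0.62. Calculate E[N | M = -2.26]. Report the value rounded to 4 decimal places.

2.7864

E[N | M=x] = μ_N + ρ(σ_N/σ_M)(x − μ_M) for jointly normal variables.
E[N | M=-2.26] = 4.35 + (-0.62)·(4.26/2.50)·(-2.26 − (-3.74)) = 4.35 + (-1.0565)·(1.48) = 2.7864.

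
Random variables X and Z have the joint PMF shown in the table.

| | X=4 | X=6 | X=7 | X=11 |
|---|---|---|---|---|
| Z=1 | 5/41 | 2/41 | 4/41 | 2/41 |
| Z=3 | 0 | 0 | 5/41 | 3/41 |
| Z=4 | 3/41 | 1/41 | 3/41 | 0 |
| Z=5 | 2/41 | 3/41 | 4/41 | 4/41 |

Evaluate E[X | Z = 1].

82/13

P(Z = 1) = 13/41.
Σ X·P over the event = 4·(5/41) + 6·(2/41) + 7·(4/41) + 11·(2/41) = 2.
E[X | Z = 1] = (2) / (13/41) = 82/13.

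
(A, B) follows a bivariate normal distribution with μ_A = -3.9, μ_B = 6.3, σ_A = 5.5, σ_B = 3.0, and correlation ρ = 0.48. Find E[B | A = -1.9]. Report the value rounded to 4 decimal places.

6.8236

For a bivariate normal, E[B | A=x] = μ_B + ρ·(σ_B/σ_A)·(x − μ_A).
E[B | A=-1.9] = 6.3 + (0.48)·(3.0/5.5)·(-1.9 − (-3.9)) = 6.3 + (0.26182)·(2) = 6.8236.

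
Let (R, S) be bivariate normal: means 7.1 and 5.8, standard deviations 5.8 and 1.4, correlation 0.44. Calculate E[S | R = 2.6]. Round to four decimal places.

5.3221

The regression of S on R has slope ρ·σ_S/σ_R and passes through (μ_R, μ_S).
E[S | R=2.6] = 5.8 + (0.44)·(1.4/5.8)·(2.6 − (7.1)) = 5.8 + (0.10621)·(-4.5) = 5.3221.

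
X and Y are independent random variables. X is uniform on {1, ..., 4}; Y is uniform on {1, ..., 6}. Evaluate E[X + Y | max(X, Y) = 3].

Outcomes with max(X, Y) = 3: (1,3), (2,3), (3,1), (3,2), (3,3), each with probability 1/24.
E[X + Y | max(X, Y) = 3] = (4 + 5 + 4 + 5 + 6) / 5 = 24/5.

24/5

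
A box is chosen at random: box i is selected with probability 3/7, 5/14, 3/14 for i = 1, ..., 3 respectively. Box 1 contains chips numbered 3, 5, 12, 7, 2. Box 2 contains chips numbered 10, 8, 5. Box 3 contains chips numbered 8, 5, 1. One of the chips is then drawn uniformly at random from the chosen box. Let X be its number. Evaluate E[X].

E[X | box 1] = (3+5+12+7+2)/5 = 29/5.
E[X | box 2] = (10+8+5)/3 = 23/3.
E[X | box 3] = (8+5+1)/3 = 14/3.
E[X] = (3/7)·(29/5) + (5/14)·(23/3) + (3/14)·(14/3) = 1307/210.

1307/210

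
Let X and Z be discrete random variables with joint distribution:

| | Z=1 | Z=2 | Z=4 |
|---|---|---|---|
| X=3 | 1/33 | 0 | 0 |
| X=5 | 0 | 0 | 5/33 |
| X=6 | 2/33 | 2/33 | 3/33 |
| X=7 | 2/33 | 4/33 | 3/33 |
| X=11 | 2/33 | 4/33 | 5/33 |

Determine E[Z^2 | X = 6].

58/7

P(X = 6) = 7/33.
Σ Z^2·P over the event = 1·(2/33) + 4·(2/33) + 16·(3/33) = 58/33.
E[Z^2 | X = 6] = (58/33) / (7/33) = 58/7.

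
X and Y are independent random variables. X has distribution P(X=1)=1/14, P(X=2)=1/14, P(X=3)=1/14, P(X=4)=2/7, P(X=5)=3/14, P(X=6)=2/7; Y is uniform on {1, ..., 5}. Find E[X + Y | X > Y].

354/47

P(X > Y) = 47/70.
Summing (X+Y)·P(x,y) over outcomes with X > Y gives 177/35.
E[X + Y | X > Y] = (177/35) / (47/70) = 354/47.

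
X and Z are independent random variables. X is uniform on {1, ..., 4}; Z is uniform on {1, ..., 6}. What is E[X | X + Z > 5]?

20/7

P(X + Z > 5) = 7/12.
Summing X·P(x,y) over outcomes with X + Z > 5 gives 5/3.
E[X | X + Z > 5] = (5/3) / (7/12) = 20/7.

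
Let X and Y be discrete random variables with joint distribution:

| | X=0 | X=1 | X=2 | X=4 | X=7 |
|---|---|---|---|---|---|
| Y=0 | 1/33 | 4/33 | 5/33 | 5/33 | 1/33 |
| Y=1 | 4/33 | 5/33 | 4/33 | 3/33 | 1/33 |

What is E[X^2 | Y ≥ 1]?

P(Y ≥ 1) = 17/33.
Σ X^2·P over the event = 0·(4/33) + 1·(5/33) + 4·(4/33) + 16·(3/33) + 49·(1/33) = 118/33.
E[X^2 | Y ≥ 1] = (118/33) / (17/33) = 118/17.

118/17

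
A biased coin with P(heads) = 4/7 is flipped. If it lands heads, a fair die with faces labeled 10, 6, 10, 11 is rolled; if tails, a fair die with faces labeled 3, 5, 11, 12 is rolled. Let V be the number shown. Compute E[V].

E[V | heads] = (10+6+10+11)/4 = 37/4.
E[V | tails] = (3+5+11+12)/4 = 31/4.
E[V] = (4/7)·(37/4) + (3/7)·(31/4) = 241/28.

241/28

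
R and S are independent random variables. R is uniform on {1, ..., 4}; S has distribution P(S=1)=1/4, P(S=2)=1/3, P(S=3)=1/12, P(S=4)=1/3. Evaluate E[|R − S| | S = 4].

3/2

P(S = 4) = 1/3.
Summing |R−S|·P(x,y) over outcomes with S = 4 gives 1/2.
E[|R − S| | S = 4] = (1/2) / (1/3) = 3/2.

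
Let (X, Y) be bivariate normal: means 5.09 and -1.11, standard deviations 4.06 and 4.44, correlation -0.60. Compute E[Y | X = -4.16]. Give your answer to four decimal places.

4.9595

E[Y | X=x] = μ_Y + ρ(σ_Y/σ_X)(x − μ_X) for jointly normal variables.
E[Y | X=-4.16] = -1.11 + (-0.60)·(4.44/4.06)·(-4.16 − (5.09)) = -1.11 + (-0.65616)·(-9.25) = 4.9595.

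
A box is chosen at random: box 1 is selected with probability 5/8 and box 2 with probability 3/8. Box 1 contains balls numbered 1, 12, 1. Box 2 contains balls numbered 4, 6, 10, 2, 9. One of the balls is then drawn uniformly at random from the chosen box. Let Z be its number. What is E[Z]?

629/120

E[Z | box 1] = (1+12+1)/3 = 14/3.
E[Z | box 2] = (4+6+10+2+9)/5 = 31/5.
By the law of total expectation,
E[Z] = (5/8)·(14/3) + (3/8)·(31/5) = 629/120.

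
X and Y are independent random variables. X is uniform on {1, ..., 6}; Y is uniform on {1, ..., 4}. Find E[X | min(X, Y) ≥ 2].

P(min(X, Y) ≥ 2) = 5/8.
Summing X·P(x,y) over outcomes with min(X, Y) ≥ 2 gives 5/2.
E[X | min(X, Y) ≥ 2] = (5/2) / (5/8) = 4.

4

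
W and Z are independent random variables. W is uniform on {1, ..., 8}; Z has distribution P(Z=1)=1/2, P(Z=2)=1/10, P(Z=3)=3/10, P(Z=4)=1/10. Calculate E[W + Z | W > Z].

P(W > Z) = 3/4.
Summing (W+Z)·P(x,y) over outcomes with W > Z gives 27/5.
E[W + Z | W > Z] = (27/5) / (3/4) = 36/5.

36/5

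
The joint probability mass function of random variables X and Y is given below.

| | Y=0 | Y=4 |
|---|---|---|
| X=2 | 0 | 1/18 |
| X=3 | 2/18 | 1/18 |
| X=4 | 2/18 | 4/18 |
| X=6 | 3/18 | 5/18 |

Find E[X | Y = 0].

32/7

P(Y = 0) = 7/18.
Σ X·P over the event = 3·(2/18) + 4·(2/18) + 6·(3/18) = 16/9.
E[X | Y = 0] = (16/9) / (7/18) = 32/7.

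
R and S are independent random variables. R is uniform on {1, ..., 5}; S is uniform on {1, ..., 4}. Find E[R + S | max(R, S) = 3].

24/5

Outcomes with max(R, S) = 3: (1,3), (2,3), (3,1), (3,2), (3,3), each with probability 1/20.
E[R + S | max(R, S) = 3] = (4 + 5 + 4 + 5 + 6) / 5 = 24/5.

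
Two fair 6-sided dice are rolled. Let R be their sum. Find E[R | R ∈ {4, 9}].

P(R ∈ {4, 9}) = 7/36.
Σ over the event: 4·1/12 + 9·1/9 = 4/3.
E[R | R ∈ {4, 9}] = (4/3) / (7/36) = 48/7.

48/7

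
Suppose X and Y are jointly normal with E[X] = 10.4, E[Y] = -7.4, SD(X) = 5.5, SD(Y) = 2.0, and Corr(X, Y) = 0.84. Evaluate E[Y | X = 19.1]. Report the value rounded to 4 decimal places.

-4.7425

The regression of Y on X has slope ρ·σ_Y/σ_X and passes through (μ_X, μ_Y).
E[Y | X=19.1] = -7.4 + (0.84)·(2.0/5.5)·(19.1 − (10.4)) = -7.4 + (0.305455)·(8.7) = -4.7425.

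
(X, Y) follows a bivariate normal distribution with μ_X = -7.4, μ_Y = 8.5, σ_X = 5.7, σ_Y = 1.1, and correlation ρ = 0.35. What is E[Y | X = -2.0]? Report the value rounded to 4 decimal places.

8.8647

The regression of Y on X has slope ρ·σ_Y/σ_X and passes through (μ_X, μ_Y).
E[Y | X=-2.0] = 8.5 + (0.35)·(1.1/5.7)·(-2.0 − (-7.4)) = 8.5 + (0.067544)·(5.4) = 8.8647.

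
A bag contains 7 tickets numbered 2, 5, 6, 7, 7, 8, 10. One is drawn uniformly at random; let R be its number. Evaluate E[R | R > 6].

P(R > 6) = 4/7.
Σ over the event: 7·2/7 + 8·1/7 + 10·1/7 = 32/7.
E[R | R > 6] = (32/7) / (4/7) = 8.

8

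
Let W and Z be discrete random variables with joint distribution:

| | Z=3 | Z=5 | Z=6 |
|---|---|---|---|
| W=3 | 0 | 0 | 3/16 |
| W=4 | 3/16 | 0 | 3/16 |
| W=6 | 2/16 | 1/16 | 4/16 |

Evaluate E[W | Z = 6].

P(Z = 6) = 5/8.
Summing W·P(W=x,Z=y) over the conditioning event gives 45/16.
E[W | Z = 6] = (45/16) / (5/8) = 9/2.

9/2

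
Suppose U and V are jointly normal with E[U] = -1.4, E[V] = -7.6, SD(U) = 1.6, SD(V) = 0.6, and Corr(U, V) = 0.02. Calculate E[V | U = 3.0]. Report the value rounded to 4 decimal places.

E[V | U=x] = μ_V + ρ(σ_V/σ_U)(x − μ_U) for jointly normal variables.
E[V | U=3.0] = -7.6 + (0.02)·(0.6/1.6)·(3.0 − (-1.4)) = -7.6 + (0.0075)·(4.4) = -7.5670.

-7.5670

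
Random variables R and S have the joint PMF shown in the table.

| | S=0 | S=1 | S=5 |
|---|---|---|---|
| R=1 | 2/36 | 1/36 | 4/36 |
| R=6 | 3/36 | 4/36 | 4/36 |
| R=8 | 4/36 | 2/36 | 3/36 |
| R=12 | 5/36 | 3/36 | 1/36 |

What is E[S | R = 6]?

P(R = 6) = 11/36.
Σ S·P over the event = 0·(3/36) + 1·(4/36) + 5·(4/36) = 2/3.
E[S | R = 6] = (2/3) / (11/36) = 24/11.

24/11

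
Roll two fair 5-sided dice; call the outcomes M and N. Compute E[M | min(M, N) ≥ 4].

9/2

P(min(M, N) ≥ 4) = 4/25.
Summing M·P(x,y) over outcomes with min(M, N) ≥ 4 gives 18/25.
E[M | min(M, N) ≥ 4] = (18/25) / (4/25) = 9/2.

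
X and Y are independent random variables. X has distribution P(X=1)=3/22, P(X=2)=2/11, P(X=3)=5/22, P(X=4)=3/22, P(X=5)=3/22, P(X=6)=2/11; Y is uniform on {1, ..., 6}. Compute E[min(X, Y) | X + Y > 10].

59/11

P(X + Y > 10) = 1/12.
Summing min(X,Y)·P(x,y) over outcomes with X + Y > 10 gives 59/132.
E[min(X, Y) | X + Y > 10] = (59/132) / (1/12) = 59/11.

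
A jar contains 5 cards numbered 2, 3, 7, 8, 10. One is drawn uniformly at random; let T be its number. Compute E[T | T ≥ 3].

P(T ≥ 3) = 4/5.
Σ over the event: 3·1/5 + 7·1/5 + 8·1/5 + 10·1/5 = 28/5.
E[T | T ≥ 3] = (28/5) / (4/5) = 7.

7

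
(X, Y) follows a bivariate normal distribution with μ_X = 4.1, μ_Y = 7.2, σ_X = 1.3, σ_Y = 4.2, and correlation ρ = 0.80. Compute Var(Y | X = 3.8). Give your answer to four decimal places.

For a bivariate normal, Var(Y | X=x) = σ_Y²(1 − ρ²).
Var(Y | X=3.8) = (4.2)²·(1 − (0.80)²) = 17.64·0.36 = 6.3504.

6.3504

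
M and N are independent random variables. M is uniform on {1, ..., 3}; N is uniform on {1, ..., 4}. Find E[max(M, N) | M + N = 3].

2

Outcomes with M + N = 3: (1,2), (2,1), each with probability 1/12.
E[max(M, N) | M + N = 3] = (2 + 2) / 2 = 2.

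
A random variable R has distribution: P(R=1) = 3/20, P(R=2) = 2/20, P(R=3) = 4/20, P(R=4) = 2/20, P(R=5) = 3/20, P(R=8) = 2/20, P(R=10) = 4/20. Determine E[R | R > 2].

P(R > 2) = 3/4.
Σ over the event: 3·1/5 + 4·1/10 + 5·3/20 + 8·1/10 + 10·1/5 = 91/20.
E[R | R > 2] = (91/20) / (3/4) = 91/15.

91/15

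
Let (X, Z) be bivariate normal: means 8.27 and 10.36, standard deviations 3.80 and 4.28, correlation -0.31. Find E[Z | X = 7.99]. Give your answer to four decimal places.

The regression of Z on X has slope ρ·σ_Z/σ_X and passes through (μ_X, μ_Z).
E[Z | X=7.99] = 10.36 + (-0.31)·(4.28/3.80)·(7.99 − (8.27)) = 10.36 + (-0.34916)·(-0.28) = 10.4578.

10.4578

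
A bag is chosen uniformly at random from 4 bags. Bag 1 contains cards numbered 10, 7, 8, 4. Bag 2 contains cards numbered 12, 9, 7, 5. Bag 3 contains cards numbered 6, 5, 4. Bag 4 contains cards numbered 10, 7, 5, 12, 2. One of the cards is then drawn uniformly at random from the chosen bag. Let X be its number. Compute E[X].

277/40

E[X | bag 1] = (10+7+8+4)/4 = 29/4.
E[X | bag 2] = (12+9+7+5)/4 = 33/4.
E[X | bag 3] = (6+5+4)/3 = 5.
E[X | bag 4] = (10+7+5+12+2)/5 = 36/5.
E[X] = (1/4)·(29/4) + (1/4)·(33/4) + (1/4)·(5) + (1/4)·(36/5) = 277/40.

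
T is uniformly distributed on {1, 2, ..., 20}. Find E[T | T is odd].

10

Given T is odd, T is equally likely to be any of {1, 3, 5, 7, 9, 11, 13, 15, 17, 19}.
E[T | T is odd] = (1 + 3 + 5 + 7 + 9 + 11 + 13 + 15 + 17 + 19) / 10 = 10.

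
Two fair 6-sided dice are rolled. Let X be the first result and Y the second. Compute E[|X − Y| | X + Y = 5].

2

Outcomes with X + Y = 5: (1,4), (2,3), (3,2), (4,1), each with probability 1/36.
E[|X − Y| | X + Y = 5] = (3 + 1 + 1 + 3) / 4 = 2.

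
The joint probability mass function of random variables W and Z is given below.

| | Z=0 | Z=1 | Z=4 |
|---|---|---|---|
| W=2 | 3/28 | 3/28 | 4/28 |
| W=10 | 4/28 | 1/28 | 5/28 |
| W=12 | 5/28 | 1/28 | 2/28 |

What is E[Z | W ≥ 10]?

5/3

P(W ≥ 10) = 9/14.
Σ Z·P over the event = 0·(4/28) + 1·(1/28) + 4·(5/28) + 0·(5/28) + 1·(1/28) + 4·(2/28) = 15/14.
E[Z | W ≥ 10] = (15/14) / (9/14) = 5/3.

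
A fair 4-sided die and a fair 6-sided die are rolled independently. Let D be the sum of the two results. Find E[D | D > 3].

136/21

P(D > 3) = 7/8.
Σ over the event: 4·1/8 + 5·1/6 + 6·1/6 + 7·1/6 + 8·1/8 + 9·1/12 + 10·1/24 = 17/3.
E[D | D > 3] = (17/3) / (7/8) = 136/21.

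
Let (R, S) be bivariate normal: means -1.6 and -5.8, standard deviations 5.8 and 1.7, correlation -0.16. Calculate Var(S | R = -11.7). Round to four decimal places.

For a bivariate normal, Var(S | R=x) = σ_S²(1 − ρ²).
Var(S | R=-11.7) = (1.7)²·(1 − (-0.16)²) = 2.89·0.9744 = 2.8160.

2.8160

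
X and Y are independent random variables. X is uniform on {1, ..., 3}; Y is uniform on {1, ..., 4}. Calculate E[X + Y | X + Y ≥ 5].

Outcomes with X + Y ≥ 5: (1,4), (2,3), (2,4), (3,2), (3,3), (3,4), each with probability 1/12.
E[X + Y | X + Y ≥ 5] = (5 + 5 + 6 + 5 + 6 + 7) / 6 = 17/3.

17/3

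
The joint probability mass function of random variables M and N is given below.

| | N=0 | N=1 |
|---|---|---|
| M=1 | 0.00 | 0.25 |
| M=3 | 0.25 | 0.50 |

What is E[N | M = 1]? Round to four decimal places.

1.0000

P(M = 1) = 0.25.
Σ N·P over the event = 1·(0.25) = 0.25.
E[N | M = 1] = (0.25) / (0.25) = 1.0000.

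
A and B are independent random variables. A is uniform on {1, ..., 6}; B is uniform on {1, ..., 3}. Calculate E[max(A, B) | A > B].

53/12

P(A > B) = 2/3.
Summing max(A,B)·P(x,y) over outcomes with A > B gives 53/18.
E[max(A, B) | A > B] = (53/18) / (2/3) = 53/12.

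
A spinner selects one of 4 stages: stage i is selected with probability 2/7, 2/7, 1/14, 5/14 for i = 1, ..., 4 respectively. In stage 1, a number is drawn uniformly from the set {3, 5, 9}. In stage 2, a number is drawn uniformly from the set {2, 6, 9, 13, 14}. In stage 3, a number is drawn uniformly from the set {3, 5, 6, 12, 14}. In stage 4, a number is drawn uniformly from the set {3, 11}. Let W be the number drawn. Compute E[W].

1513/210

E[W | stage 1] = (3+5+9)/3 = 17/3.
E[W | stage 2] = (2+6+9+13+14)/5 = 44/5.
E[W | stage 3] = (3+5+6+12+14)/5 = 8.
E[W | stage 4] = (3+11)/2 = 7.
By the law of total expectation,
E[W] = (2/7)·(17/3) + (2/7)·(44/5) + (1/14)·(8) + (5/14)·(7) = 1513/210.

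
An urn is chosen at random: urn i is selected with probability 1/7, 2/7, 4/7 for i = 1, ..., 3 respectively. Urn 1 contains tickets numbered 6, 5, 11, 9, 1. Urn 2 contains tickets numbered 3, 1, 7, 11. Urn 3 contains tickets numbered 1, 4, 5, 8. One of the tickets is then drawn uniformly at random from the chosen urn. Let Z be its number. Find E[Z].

177/35

E[Z | urn 1] = (6+5+11+9+1)/5 = 32/5.
E[Z | urn 2] = (3+1+7+11)/4 = 11/2.
E[Z | urn 3] = (1+4+5+8)/4 = 9/2.
E[Z] = (1/7)·(32/5) + (2/7)·(11/2) + (4/7)·(9/2) = 177/35.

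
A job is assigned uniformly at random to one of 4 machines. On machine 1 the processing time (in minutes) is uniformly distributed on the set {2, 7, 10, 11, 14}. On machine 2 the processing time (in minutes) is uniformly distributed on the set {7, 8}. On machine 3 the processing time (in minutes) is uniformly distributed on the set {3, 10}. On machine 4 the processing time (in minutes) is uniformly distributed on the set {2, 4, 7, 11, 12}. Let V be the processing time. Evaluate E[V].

E[V | machine 1] = (2+7+10+11+14)/5 = 44/5.
E[V | machine 2] = (7+8)/2 = 15/2.
E[V | machine 3] = (3+10)/2 = 13/2.
E[V | machine 4] = (2+4+7+11+12)/5 = 36/5.
E[V] = (1/4)·(44/5) + (1/4)·(15/2) + (1/4)·(13/2) + (1/4)·(36/5) = 15/2.

15/2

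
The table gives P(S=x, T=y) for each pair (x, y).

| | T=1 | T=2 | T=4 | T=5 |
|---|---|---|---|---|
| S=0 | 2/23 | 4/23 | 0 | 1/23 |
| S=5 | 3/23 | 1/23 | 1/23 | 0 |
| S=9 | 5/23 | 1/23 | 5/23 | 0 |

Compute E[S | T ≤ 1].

6

P(T ≤ 1) = 10/23.
Σ S·P over the event = 0·(2/23) + 5·(3/23) + 9·(5/23) = 60/23.
E[S | T ≤ 1] = (60/23) / (10/23) = 6.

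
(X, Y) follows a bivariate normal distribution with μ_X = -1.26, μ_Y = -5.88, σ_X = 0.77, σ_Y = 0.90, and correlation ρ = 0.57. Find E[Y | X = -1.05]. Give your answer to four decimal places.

-5.7401

For a bivariate normal, E[Y | X=x] = μ_Y + ρ·(σ_Y/σ_X)·(x − μ_X).
E[Y | X=-1.05] = -5.88 + (0.57)·(0.90/0.77)·(-1.05 − (-1.26)) = -5.88 + (0.66623)·(0.21) = -5.7401.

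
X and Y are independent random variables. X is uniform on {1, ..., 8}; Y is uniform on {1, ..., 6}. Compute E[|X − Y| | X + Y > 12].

Outcomes with X + Y > 12: (7,6), (8,5), (8,6), each with probability 1/48.
E[|X − Y| | X + Y > 12] = (1 + 3 + 2) / 3 = 2.

2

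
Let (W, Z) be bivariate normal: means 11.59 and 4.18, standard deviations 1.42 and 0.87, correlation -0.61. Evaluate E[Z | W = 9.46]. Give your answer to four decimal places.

4.9761

E[Z | W=x] = μ_Z + ρ(σ_Z/σ_W)(x − μ_W) for jointly normal variables.
E[Z | W=9.46] = 4.18 + (-0.61)·(0.87/1.42)·(9.46 − (11.59)) = 4.18 + (-0.3737324)·(-2.13) = 4.9761.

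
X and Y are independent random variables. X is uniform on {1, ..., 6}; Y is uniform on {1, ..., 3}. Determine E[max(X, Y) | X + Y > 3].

62/15

P(X + Y > 3) = 5/6.
Summing max(X,Y)·P(x,y) over outcomes with X + Y > 3 gives 31/9.
E[max(X, Y) | X + Y > 3] = (31/9) / (5/6) = 62/15.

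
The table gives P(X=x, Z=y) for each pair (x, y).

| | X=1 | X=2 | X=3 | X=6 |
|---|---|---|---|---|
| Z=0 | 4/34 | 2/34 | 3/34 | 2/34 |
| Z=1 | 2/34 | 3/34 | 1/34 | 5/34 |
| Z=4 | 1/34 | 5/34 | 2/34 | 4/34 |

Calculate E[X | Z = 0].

P(Z = 0) = 11/34.
Σ X·P over the event = 1·(4/34) + 2·(2/34) + 3·(3/34) + 6·(2/34) = 29/34.
E[X | Z = 0] = (29/34) / (11/34) = 29/11.

29/11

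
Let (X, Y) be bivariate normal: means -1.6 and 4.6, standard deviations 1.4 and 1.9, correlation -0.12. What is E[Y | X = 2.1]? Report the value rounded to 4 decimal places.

3.9974

The regression of Y on X has slope ρ·σ_Y/σ_X and passes through (μ_X, μ_Y).
E[Y | X=2.1] = 4.6 + (-0.12)·(1.9/1.4)·(2.1 − (-1.6)) = 4.6 + (-0.16286)·(3.7) = 3.9974.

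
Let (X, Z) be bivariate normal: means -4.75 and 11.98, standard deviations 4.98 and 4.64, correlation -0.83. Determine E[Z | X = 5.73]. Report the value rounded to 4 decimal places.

The regression of Z on X has slope ρ·σ_Z/σ_X and passes through (μ_X, μ_Z).
E[Z | X=5.73] = 11.98 + (-0.83)·(4.64/4.98)·(5.73 − (-4.75)) = 11.98 + (-0.77333)·(10.48) = 3.8755.

3.8755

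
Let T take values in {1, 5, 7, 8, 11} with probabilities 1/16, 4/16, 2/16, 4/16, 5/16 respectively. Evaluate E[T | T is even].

P(T is even) = 1/4.
Σ over the event: 8·1/4 = 2.
E[T | T is even] = (2) / (1/4) = 8.

8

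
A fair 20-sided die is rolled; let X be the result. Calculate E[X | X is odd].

Given X is odd, X is equally likely to be any of {1, 3, 5, 7, 9, 11, 13, 15, 17, 19}.
E[X | X is odd] = (1 + 3 + 5 + 7 + 9 + 11 + 13 + 15 + 17 + 19) / 10 = 10.

10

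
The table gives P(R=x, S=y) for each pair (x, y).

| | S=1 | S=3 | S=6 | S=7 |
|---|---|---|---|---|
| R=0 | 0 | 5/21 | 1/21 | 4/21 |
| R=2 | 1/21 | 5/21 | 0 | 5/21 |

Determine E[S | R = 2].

51/11

P(R = 2) = 11/21.
Summing S·P(R=x,S=y) over the conditioning event gives 17/7.
E[S | R = 2] = (17/7) / (11/21) = 51/11.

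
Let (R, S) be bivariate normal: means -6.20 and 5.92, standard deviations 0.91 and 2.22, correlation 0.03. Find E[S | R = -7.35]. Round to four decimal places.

5.8358

The regression of S on R has slope ρ·σ_S/σ_R and passes through (μ_R, μ_S).
E[S | R=-7.35] = 5.92 + (0.03)·(2.22/0.91)·(-7.35 − (-6.20)) = 5.92 + (0.073187)·(-1.15) = 5.8358.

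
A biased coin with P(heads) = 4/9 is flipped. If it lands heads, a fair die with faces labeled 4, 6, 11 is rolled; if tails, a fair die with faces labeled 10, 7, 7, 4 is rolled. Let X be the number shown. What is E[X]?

E[X | heads] = (4+6+11)/3 = 7.
E[X | tails] = (10+7+7+4)/4 = 7.
E[X] = (4/9)·(7) + (5/9)·(7) = 7.

7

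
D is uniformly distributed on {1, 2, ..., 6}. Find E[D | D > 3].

5

Given D > 3, D is equally likely to be any of {4, 5, 6}.
E[D | D > 3] = (4 + 5 + 6) / 3 = 5.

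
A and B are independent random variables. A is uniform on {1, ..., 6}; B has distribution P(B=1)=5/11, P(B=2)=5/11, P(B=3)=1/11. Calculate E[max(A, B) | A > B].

205/48

P(A > B) = 8/11.
Summing max(A,B)·P(x,y) over outcomes with A > B gives 205/66.
E[max(A, B) | A > B] = (205/66) / (8/11) = 205/48.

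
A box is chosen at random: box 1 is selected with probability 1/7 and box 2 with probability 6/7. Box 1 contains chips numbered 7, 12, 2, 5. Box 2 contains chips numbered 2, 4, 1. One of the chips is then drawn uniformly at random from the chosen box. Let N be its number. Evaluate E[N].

E[N | box 1] = (7+12+2+5)/4 = 13/2.
E[N | box 2] = (2+4+1)/3 = 7/3.
By the law of total expectation,
E[N] = (1/7)·(13/2) + (6/7)·(7/3) = 41/14.

41/14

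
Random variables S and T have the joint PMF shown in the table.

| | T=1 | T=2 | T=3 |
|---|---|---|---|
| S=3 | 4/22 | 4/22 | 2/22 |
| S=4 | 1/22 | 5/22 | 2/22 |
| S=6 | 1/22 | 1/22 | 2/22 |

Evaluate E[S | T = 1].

P(T = 1) = 3/11.
Σ S·P over the event = 3·(4/22) + 4·(1/22) + 6·(1/22) = 1.
E[S | T = 1] = (1) / (3/11) = 11/3.

11/3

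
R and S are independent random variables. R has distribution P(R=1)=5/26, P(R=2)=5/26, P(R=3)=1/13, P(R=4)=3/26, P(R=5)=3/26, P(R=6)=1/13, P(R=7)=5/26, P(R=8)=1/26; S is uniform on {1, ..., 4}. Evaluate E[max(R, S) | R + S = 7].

47/10

P(R + S = 7) = 5/52.
Summing max(R,S)·P(x,y) over outcomes with R + S = 7 gives 47/104.
E[max(R, S) | R + S = 7] = (47/104) / (5/52) = 47/10.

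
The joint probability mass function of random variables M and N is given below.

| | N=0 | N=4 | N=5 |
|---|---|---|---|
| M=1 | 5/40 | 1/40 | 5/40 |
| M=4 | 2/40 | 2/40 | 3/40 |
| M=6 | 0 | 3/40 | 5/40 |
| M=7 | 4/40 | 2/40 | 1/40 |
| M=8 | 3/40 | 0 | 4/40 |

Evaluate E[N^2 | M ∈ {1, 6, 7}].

371/26

P(M ∈ {1, 6, 7}) = 13/20.
Σ N^2·P over the event = 0·(5/40) + 16·(1/40) + 25·(5/40) + 16·(3/40) + 25·(5/40) + 0·(4/40) + 16·(2/40) + 25·(1/40) = 371/40.
E[N^2 | M ∈ {1, 6, 7}] = (371/40) / (13/20) = 371/26.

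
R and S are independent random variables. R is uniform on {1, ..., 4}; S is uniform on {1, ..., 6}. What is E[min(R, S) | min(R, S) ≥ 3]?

27/8

Outcomes with min(R, S) ≥ 3: (3,3), (3,4), (3,5), (3,6), (4,3), (4,4), (4,5), (4,6), each with probability 1/24.
E[min(R, S) | min(R, S) ≥ 3] = (3 + 3 + 3 + 3 + 3 + 4 + 4 + 4) / 8 = 27/8.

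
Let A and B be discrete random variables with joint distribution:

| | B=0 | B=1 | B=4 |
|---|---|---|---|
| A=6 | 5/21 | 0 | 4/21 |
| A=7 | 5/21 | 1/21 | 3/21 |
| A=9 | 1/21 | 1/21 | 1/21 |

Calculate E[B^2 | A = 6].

P(A = 6) = 3/7.
Σ B^2·P over the event = 0·(5/21) + 16·(4/21) = 64/21.
E[B^2 | A = 6] = (64/21) / (3/7) = 64/9.

64/9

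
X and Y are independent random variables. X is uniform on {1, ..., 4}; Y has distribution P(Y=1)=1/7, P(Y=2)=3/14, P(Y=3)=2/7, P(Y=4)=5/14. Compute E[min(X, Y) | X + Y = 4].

P(X + Y = 4) = 9/56.
Summing min(X,Y)·P(x,y) over outcomes with X + Y = 4 gives 3/14.
E[min(X, Y) | X + Y = 4] = (3/14) / (9/56) = 4/3.

4/3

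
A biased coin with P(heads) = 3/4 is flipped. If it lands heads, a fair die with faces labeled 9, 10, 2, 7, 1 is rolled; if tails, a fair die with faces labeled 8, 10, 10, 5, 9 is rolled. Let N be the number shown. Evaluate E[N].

E[N | heads] = (9+10+2+7+1)/5 = 29/5.
E[N | tails] = (8+10+10+5+9)/5 = 42/5.
E[N] = (3/4)·(29/5) + (1/4)·(42/5) = 129/20.

129/20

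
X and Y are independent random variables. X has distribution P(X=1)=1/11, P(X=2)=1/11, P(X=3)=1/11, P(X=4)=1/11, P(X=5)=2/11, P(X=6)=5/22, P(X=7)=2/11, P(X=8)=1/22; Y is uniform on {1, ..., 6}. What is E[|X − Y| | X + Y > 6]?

129/50

P(X + Y > 6) = 25/33.
Summing |X−Y|·P(x,y) over outcomes with X + Y > 6 gives 43/22.
E[|X − Y| | X + Y > 6] = (43/22) / (25/33) = 129/50.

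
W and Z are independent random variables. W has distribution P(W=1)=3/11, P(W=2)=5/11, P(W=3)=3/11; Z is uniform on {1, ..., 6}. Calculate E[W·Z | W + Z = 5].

60/11

P(W + Z = 5) = 1/6.
Summing WZ·P(x,y) over outcomes with W + Z = 5 gives 10/11.
E[W·Z | W + Z = 5] = (10/11) / (1/6) = 60/11.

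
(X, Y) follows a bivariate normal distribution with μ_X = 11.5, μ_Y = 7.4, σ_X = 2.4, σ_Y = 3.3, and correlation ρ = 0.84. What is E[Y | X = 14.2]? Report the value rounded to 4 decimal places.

The regression of Y on X has slope ρ·σ_Y/σ_X and passes through (μ_X, μ_Y).
E[Y | X=14.2] = 7.4 + (0.84)·(3.3/2.4)·(14.2 − (11.5)) = 7.4 + (1.155)·(2.7) = 10.5185.

10.5185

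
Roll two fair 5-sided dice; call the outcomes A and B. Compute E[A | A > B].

Outcomes with A > B: (2,1), (3,1), (3,2), (4,1), (4,2), (4,3), (5,1), (5,2), (5,3), (5,4), each with probability 1/25.
E[A | A > B] = (2 + 3 + 3 + 4 + 4 + 4 + 5 + 5 + 5 + 5) / 10 = 4.

4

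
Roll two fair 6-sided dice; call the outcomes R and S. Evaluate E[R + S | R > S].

7

P(R > S) = 5/12.
Summing (R+S)·P(x,y) over outcomes with R > S gives 35/12.
E[R + S | R > S] = (35/12) / (5/12) = 7.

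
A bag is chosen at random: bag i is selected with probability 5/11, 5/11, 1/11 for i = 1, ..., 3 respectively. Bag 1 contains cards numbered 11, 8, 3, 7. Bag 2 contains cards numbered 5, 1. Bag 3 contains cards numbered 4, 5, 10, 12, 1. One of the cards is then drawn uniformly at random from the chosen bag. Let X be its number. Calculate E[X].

E[X | bag 1] = (11+8+3+7)/4 = 29/4.
E[X | bag 2] = (5+1)/2 = 3.
E[X | bag 3] = (4+5+10+12+1)/5 = 32/5.
By the law of total expectation,
E[X] = (5/11)·(29/4) + (5/11)·(3) + (1/11)·(32/5) = 1153/220.

1153/220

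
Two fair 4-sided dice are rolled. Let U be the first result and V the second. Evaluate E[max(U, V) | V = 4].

4

P(V = 4) = 1/4.
Summing max(U,V)·P(x,y) over outcomes with V = 4 gives 1.
E[max(U, V) | V = 4] = (1) / (1/4) = 4.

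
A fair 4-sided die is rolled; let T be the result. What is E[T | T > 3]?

Given T > 3, T is equally likely to be any of {4}.
E[T | T > 3] = (4) / 1 = 4.

4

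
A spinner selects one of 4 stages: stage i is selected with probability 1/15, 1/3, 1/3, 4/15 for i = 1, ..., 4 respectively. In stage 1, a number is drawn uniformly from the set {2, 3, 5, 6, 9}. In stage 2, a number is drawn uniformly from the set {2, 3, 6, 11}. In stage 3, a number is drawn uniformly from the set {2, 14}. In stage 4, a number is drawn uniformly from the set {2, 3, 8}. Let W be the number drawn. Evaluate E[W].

E[W | stage 1] = (2+3+5+6+9)/5 = 5.
E[W | stage 2] = (2+3+6+11)/4 = 11/2.
E[W | stage 3] = (2+14)/2 = 8.
E[W | stage 4] = (2+3+8)/3 = 13/3.
E[W] = (1/15)·(5) + (1/3)·(11/2) + (1/3)·(8) + (4/15)·(13/3) = 539/90.

539/90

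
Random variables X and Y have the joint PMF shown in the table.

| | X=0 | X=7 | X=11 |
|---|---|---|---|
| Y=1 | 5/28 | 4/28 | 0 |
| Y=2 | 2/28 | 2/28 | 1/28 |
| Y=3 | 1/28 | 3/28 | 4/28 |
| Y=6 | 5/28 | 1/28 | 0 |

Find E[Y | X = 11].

14/5

P(X = 11) = 5/28.
Σ Y·P over the event = 2·(1/28) + 3·(4/28) = 1/2.
E[Y | X = 11] = (1/2) / (5/28) = 14/5.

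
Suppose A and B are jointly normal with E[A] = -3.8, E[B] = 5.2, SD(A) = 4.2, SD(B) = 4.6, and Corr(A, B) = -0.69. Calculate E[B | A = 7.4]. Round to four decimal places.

E[B | A=x] = μ_B + ρ(σ_B/σ_A)(x − μ_A) for jointly normal variables.
E[B | A=7.4] = 5.2 + (-0.69)·(4.6/4.2)·(7.4 − (-3.8)) = 5.2 + (-0.75571)·(11.2) = -3.2640.

-3.2640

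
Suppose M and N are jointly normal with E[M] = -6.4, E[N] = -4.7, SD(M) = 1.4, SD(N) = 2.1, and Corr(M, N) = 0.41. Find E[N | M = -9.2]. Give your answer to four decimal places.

The regression of N on M has slope ρ·σ_N/σ_M and passes through (μ_M, μ_N).
E[N | M=-9.2] = -4.7 + (0.41)·(2.1/1.4)·(-9.2 − (-6.4)) = -4.7 + (0.615)·(-2.8) = -6.4220.

-6.4220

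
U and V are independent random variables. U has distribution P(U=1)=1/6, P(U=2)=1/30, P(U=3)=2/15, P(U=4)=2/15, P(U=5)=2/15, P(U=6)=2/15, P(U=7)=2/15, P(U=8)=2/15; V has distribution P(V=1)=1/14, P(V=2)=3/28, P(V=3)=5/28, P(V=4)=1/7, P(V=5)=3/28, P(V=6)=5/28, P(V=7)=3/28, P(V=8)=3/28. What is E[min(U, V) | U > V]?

57/17

P(U > V) = 187/420.
Summing min(U,V)·P(x,y) over outcomes with U > V gives 209/140.
E[min(U, V) | U > V] = (209/140) / (187/420) = 57/17.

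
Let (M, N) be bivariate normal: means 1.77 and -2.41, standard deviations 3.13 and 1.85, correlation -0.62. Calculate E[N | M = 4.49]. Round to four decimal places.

-3.4068

E[N | M=x] = μ_N + ρ(σ_N/σ_M)(x − μ_M) for jointly normal variables.
E[N | M=4.49] = -2.41 + (-0.62)·(1.85/3.13)·(4.49 − (1.77)) = -2.41 + (-0.366454)·(2.72) = -3.4068.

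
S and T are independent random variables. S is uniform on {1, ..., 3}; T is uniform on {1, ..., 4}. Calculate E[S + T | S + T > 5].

19/3

Outcomes with S + T > 5: (2,4), (3,3), (3,4), each with probability 1/12.
E[S + T | S + T > 5] = (6 + 6 + 7) / 3 = 19/3.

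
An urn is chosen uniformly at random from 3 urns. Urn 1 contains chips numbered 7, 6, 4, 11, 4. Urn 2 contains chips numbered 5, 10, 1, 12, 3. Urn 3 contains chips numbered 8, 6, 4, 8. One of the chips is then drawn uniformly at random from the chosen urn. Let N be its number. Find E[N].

191/30

E[N | urn 1] = (7+6+4+11+4)/5 = 32/5.
E[N | urn 2] = (5+10+1+12+3)/5 = 31/5.
E[N | urn 3] = (8+6+4+8)/4 = 13/2.
By the law of total expectation,
E[N] = (1/3)·(32/5) + (1/3)·(31/5) + (1/3)·(13/2) = 191/30.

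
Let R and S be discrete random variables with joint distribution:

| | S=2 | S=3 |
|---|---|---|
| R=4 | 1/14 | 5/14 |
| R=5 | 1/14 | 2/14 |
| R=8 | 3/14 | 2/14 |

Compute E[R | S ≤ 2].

P(S ≤ 2) = 5/14.
Σ R·P over the event = 4·(1/14) + 5·(1/14) + 8·(3/14) = 33/14.
E[R | S ≤ 2] = (33/14) / (5/14) = 33/5.

33/5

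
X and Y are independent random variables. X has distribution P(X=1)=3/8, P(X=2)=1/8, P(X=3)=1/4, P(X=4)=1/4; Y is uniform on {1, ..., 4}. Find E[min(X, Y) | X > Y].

19/11

P(X > Y) = 11/32.
Summing min(X,Y)·P(x,y) over outcomes with X > Y gives 19/32.
E[min(X, Y) | X > Y] = (19/32) / (11/32) = 19/11.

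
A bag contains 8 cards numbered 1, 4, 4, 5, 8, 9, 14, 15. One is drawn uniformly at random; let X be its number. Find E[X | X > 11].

P(X > 11) = 1/4.
Σ over the event: 14·1/8 + 15·1/8 = 29/8.
E[X | X > 11] = (29/8) / (1/4) = 29/2.

29/2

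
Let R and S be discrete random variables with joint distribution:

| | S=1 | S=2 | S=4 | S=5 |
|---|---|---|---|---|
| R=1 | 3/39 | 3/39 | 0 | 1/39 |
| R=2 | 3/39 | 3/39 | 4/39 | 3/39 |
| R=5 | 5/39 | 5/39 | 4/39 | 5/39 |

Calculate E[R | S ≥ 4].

60/17

P(S ≥ 4) = 17/39.
Σ R·P over the event = 1·(1/39) + 2·(4/39) + 2·(3/39) + 5·(4/39) + 5·(5/39) = 20/13.
E[R | S ≥ 4] = (20/13) / (17/39) = 60/17.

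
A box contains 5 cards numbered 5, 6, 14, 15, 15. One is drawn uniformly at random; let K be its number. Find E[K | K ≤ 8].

11/2

P(K ≤ 8) = 2/5.
Σ over the event: 5·1/5 + 6·1/5 = 11/5.
E[K | K ≤ 8] = (11/5) / (2/5) = 11/2.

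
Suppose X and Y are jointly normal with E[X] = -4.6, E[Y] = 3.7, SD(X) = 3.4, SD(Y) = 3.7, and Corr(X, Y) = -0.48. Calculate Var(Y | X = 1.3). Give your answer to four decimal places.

10.5358

For a bivariate normal, Var(Y | X=x) = σ_Y²(1 − ρ²).
Var(Y | X=1.3) = (3.7)²·(1 − (-0.48)²) = 13.69·0.7696 = 10.5358.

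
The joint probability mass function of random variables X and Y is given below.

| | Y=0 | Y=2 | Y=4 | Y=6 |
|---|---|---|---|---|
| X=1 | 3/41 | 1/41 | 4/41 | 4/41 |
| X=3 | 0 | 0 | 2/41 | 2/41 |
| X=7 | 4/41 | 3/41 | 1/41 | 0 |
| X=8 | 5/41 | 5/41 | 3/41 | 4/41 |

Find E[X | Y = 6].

21/5

P(Y = 6) = 10/41.
Σ X·P over the event = 1·(4/41) + 3·(2/41) + 8·(4/41) = 42/41.
E[X | Y = 6] = (42/41) / (10/41) = 21/5.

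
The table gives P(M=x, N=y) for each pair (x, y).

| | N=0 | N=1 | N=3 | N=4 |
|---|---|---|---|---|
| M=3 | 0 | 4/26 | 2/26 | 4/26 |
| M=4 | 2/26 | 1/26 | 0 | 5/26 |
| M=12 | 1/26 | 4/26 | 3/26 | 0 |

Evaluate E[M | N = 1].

P(N = 1) = 9/26.
Σ M·P over the event = 3·(4/26) + 4·(1/26) + 12·(4/26) = 32/13.
E[M | N = 1] = (32/13) / (9/26) = 64/9.

64/9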